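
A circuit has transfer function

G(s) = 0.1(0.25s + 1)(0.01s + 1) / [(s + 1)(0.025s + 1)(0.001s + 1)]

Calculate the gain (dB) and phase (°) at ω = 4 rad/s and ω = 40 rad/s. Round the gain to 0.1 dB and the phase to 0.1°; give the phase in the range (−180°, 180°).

At ω = 4 rad/s:
zero (1 + j4·0.25) = 1 + j1 → |·| ≈ 1.4142, ∠ ≈ 45.00°
zero (1 + j4·0.01) = 1 + j0.04 → |·| ≈ 1.0008, ∠ ≈ 2.29°
pole (1 + j4·1) = 1 + j4 → |·| ≈ 4.1231, ∠ ≈ 75.96°
pole (1 + j4·0.025) = 1 + j0.1 → |·| ≈ 1.005, ∠ ≈ 5.71°
pole (1 + j4·0.001) = 1 + j0.004 → |·| ≈ 1, ∠ ≈ 0.23°
|G| = 0.1 · 1.4142 · 1.0008 / (4.1231 · 1.005 · 1) ≈ 0.034156
Gain = 20 log₁₀(0.034156) ≈ -29.33 dB
∠G = (45.00° + 2.29°) − (75.96° + 5.71° + 0.23°) = -34.61°

At ω = 40 rad/s:
zero (1 + j40·0.25) = 1 + j10 → |·| ≈ 10.05, ∠ ≈ 84.29°
zero (1 + j40·0.01) = 1 + j0.4 → |·| ≈ 1.077, ∠ ≈ 21.80°
pole (1 + j40·1) = 1 + j40 → |·| ≈ 40.012, ∠ ≈ 88.57°
pole (1 + j40·0.025) = 1 + j1 → |·| ≈ 1.4142, ∠ ≈ 45.00°
pole (1 + j40·0.001) = 1 + j0.04 → |·| ≈ 1.0008, ∠ ≈ 2.29°
|G| = 0.1 · 10.05 · 1.077 / (40.012 · 1.4142 · 1.0008) ≈ 0.019113
Gain = 20 log₁₀(0.019113) ≈ -34.37 dB
∠G = (84.29° + 21.80°) − (88.57° + 45.00° + 2.29°) = -29.77°

ω = 4: -29.3 dB, -34.6°; ω = 40: -34.4 dB, -29.8°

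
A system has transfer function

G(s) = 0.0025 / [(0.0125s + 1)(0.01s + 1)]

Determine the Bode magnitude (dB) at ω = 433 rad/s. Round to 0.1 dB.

At ω = 433 rad/s:
pole (1 + j433·0.0125) = 1 + j5.4125 → |·| ≈ 5.5041, ∠ ≈ 79.53°
pole (1 + j433·0.01) = 1 + j4.33 → |·| ≈ 4.444, ∠ ≈ 77.00°
|G| = 0.0025 · 1 / (5.5041 · 4.444) ≈ 0.00010221
Gain = 20 log₁₀(0.00010221) ≈ -79.81 dB

-79.8 dB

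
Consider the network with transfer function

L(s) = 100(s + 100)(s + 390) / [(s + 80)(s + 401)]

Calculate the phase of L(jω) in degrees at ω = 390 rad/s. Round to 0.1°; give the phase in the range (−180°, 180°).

At s = jω = j390:
zero (s+100): 100 + j390 → |·| = √(100²+390²) = √162100 ≈ 402.62, ∠ = arctan(390/100) ≈ 75.62°
zero (s+390): 390 + j390 → |·| = √(390²+390²) = √304200 ≈ 551.54, ∠ = arctan(390/390) ≈ 45.00°
pole (s+80): 80 + j390 → |·| = √(80²+390²) = √158500 ≈ 398.12, ∠ = arctan(390/80) ≈ 78.41°
pole (s+401): 401 + j390 → |·| = √(401²+390²) = √312901 ≈ 559.38, ∠ = arctan(390/401) ≈ 44.20°
∠L = 120.62° − 122.61° = -1.99°

-2.0°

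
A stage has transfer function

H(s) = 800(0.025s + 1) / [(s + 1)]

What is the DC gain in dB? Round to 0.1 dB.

58.1 dB

H(0) = 800 · 1 / 1 = 800
20 log₁₀(800) ≈ 58.06 dB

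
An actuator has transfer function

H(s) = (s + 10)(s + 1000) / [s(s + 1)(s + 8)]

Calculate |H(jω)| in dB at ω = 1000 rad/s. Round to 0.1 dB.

-57.0 dB

At s = jω = j1000:
zero (s+10): 10 + j1000 → |·| = √(10²+1000²) = √1000100 ≈ 1000, ∠ = arctan(1000/10) ≈ 89.43°
zero (s+1000): 1000 + j1000 → |·| = √(1000²+1000²) = √2000000 ≈ 1414.2, ∠ = arctan(1000/1000) ≈ 45.00°
pole (s+1): 1 + j1000 → |·| = √(1²+1000²) = √1000001 ≈ 1000, ∠ = arctan(1000/1) ≈ 89.94°
pole (s+8): 8 + j1000 → |·| = √(8²+1000²) = √1000064 ≈ 1000, ∠ = arctan(1000/8) ≈ 89.54°
pole at origin: |s| = 1000, ∠ = 90.00° (in denominator)
|H| = 1 · 1.4142e+06 / 1e+09 ≈ 0.0014142
Gain = 20 log₁₀(0.0014142) ≈ -56.99 dB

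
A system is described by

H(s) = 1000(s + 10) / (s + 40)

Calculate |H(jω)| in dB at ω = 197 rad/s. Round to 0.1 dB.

At s = jω = j197:
zero (s+10): 10 + j197 → |·| = √(10²+197²) = √38909 ≈ 197.25, ∠ = arctan(197/10) ≈ 87.09°
pole (s+40): 40 + j197 → |·| = √(40²+197²) = √40409 ≈ 201.02, ∠ = arctan(197/40) ≈ 78.52°
|H| = 1000 · 197.25 / 201.02 ≈ 981.25
Gain = 20 log₁₀(981.25) ≈ 59.84 dB

59.8 dB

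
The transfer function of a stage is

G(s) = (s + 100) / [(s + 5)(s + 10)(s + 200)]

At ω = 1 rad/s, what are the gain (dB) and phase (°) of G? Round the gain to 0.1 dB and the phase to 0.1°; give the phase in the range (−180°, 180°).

At s = jω = j1:
zero (s+100): 100 + j1 → |·| = √(100²+1²) = √10001 ≈ 100, ∠ = arctan(1/100) ≈ 0.57°
pole (s+5): 5 + j1 → |·| = √(5²+1²) = √26 ≈ 5.099, ∠ = arctan(1/5) ≈ 11.31°
pole (s+10): 10 + j1 → |·| = √(10²+1²) = √101 ≈ 10.05, ∠ = arctan(1/10) ≈ 5.71°
pole (s+200): 200 + j1 → |·| = √(200²+1²) = √40001 ≈ 200, ∠ = arctan(1/200) ≈ 0.29°
|G| = 1 · 100 / 10249 ≈ 0.009757
Gain = 20 log₁₀(0.009757) ≈ -40.21 dB
∠G = 0.57° − 17.31° = -16.74°

-40.2 dB, -16.7°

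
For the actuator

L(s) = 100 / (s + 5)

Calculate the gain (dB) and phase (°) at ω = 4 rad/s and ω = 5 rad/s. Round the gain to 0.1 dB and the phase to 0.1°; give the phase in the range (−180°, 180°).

ω = 4: 23.9 dB, -38.7°; ω = 5: 23.0 dB, -45.0°

Substitute s = j4:
Numerator: 100 = 100 + j0
Denominator: (j4) + 5 = 5 + j4
|N| = √(100² + 0²) ≈ 100, ∠N ≈ 0.00°
|D| = √(5² + 4²) ≈ 6.4031, ∠D ≈ 38.66°
|L| = 100 / 6.4031 ≈ 15.617
Gain = 20 log₁₀(15.617) ≈ 23.87 dB
∠L = 0.00° − 38.66° = -38.66°

Substitute s = j5:
Numerator: 100 = 100 + j0
Denominator: (j5) + 5 = 5 + j5
|N| = √(100² + 0²) ≈ 100, ∠N ≈ 0.00°
|D| = √(5² + 5²) ≈ 7.0711, ∠D ≈ 45.00°
|L| = 100 / 7.0711 ≈ 14.142
Gain = 20 log₁₀(14.142) ≈ 23.01 dB
∠L = 0.00° − 45.00° = -45.00°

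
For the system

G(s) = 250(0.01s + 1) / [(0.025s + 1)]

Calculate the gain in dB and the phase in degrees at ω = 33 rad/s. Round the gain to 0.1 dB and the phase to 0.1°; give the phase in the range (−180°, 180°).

46.2 dB, -21.3°

At ω = 33 rad/s:
zero (1 + j33·0.01) = 1 + j0.33 → |·| ≈ 1.053, ∠ ≈ 18.26°
pole (1 + j33·0.025) = 1 + j0.825 → |·| ≈ 1.2964, ∠ ≈ 39.52°
|G| = 250 · 1.053 / (1.2964) ≈ 203.06
Gain = 20 log₁₀(203.06) ≈ 46.15 dB
∠G = (18.26°) − (39.52°) = -21.26°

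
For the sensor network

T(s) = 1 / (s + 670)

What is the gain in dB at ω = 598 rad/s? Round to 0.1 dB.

Substitute s = j598:
Numerator: 1 = 1 + j0
Denominator: (j598) + 670 = 670 + j598
|N| = √(1² + 0²) ≈ 1, ∠N ≈ 0.00°
|D| = √(670² + 598²) ≈ 898.06, ∠D ≈ 41.75°
|T| = 1 / 898.06 ≈ 0.0011135
Gain = 20 log₁₀(0.0011135) ≈ -59.07 dB

-59.1 dB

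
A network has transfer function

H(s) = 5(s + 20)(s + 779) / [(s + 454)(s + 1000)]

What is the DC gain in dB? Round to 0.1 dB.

H(0) = 5·20·779 / (454·1000) ≈ 0.17159
20 log₁₀(0.17159) ≈ -15.31 dB

-15.3 dB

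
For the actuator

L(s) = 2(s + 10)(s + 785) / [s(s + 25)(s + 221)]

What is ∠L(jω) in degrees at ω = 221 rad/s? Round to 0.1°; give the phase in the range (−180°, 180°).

-115.4°

At s = jω = j221:
zero (s+10): 10 + j221 → |·| = √(10²+221²) = √48941 ≈ 221.23, ∠ = arctan(221/10) ≈ 87.41°
zero (s+785): 785 + j221 → |·| = √(785²+221²) = √665066 ≈ 815.52, ∠ = arctan(221/785) ≈ 15.72°
pole (s+25): 25 + j221 → |·| = √(25²+221²) = √49466 ≈ 222.41, ∠ = arctan(221/25) ≈ 83.55°
pole (s+221): 221 + j221 → |·| = √(221²+221²) = √97682 ≈ 312.54, ∠ = arctan(221/221) ≈ 45.00°
pole at origin: |s| = 221, ∠ = 90.00° (in denominator)
∠L = 103.13° − 218.55° = -115.42°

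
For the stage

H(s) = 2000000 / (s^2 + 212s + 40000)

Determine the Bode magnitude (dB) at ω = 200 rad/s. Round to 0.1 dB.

At s = jω = j200:
quadratic: (j200)² + 212·j200 + 40000 = 0 + j42400 → |·| ≈ 42400, ∠ ≈ 90.00°
|H| = 2000000 / 42400 ≈ 47.17
Gain = 20 log₁₀(47.17) ≈ 33.47 dB

33.5 dB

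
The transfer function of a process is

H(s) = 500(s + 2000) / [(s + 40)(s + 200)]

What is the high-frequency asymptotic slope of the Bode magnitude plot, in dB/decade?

Each pole contributes −20 dB/decade at high frequency; each zero contributes +20 dB/decade.
Net: 1 zero(s) − 2 pole(s) → -20 dB/decade.

-20 dB/decade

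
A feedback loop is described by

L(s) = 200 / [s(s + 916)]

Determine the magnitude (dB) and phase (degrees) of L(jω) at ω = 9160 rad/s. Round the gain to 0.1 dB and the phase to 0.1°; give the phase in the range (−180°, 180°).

-112.5 dB, -174.3°

At s = jω = j9160:
pole (s+916): 916 + j9160 → |·| = √(916²+9160²) = √84744656 ≈ 9205.7, ∠ = arctan(9160/916) ≈ 84.29°
pole at origin: |s| = 9160, ∠ = 90.00° (in denominator)
|L| = 200 / 8.4324e+07 ≈ 2.3718e-06
Gain = 20 log₁₀(2.3718e-06) ≈ -112.50 dB
∠L = 0.00° − 174.29° = -174.29°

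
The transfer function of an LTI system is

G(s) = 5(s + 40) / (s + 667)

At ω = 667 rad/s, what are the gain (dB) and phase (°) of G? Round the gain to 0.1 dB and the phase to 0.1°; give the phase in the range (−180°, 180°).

At s = jω = j667:
zero (s+40): 40 + j667 → |·| = √(40²+667²) = √446489 ≈ 668.2, ∠ = arctan(667/40) ≈ 86.57°
pole (s+667): 667 + j667 → |·| = √(667²+667²) = √889778 ≈ 943.28, ∠ = arctan(667/667) ≈ 45.00°
|G| = 5 · 668.2 / 943.28 ≈ 3.5419
Gain = 20 log₁₀(3.5419) ≈ 10.98 dB
∠G = 86.57° − 45.00° = 41.57°

11.0 dB, 41.6°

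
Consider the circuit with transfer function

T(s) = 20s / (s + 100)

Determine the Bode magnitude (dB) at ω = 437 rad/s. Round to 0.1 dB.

At s = jω = j437:
zero at origin: s = j437 → |·| = 437, ∠ = 90.00°
pole (s+100): 100 + j437 → |·| = √(100²+437²) = √200969 ≈ 448.3, ∠ = arctan(437/100) ≈ 77.11°
|T| = 20 · 437 / 448.3 ≈ 19.496
Gain = 20 log₁₀(19.496) ≈ 25.80 dB

25.8 dB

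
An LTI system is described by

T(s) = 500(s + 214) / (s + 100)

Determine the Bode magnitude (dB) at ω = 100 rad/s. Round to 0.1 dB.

At s = jω = j100:
zero (s+214): 214 + j100 → |·| = √(214²+100²) = √55796 ≈ 236.21, ∠ = arctan(100/214) ≈ 25.05°
pole (s+100): 100 + j100 → |·| = √(100²+100²) = √20000 ≈ 141.42, ∠ = arctan(100/100) ≈ 45.00°
|T| = 500 · 236.21 / 141.42 ≈ 835.14
Gain = 20 log₁₀(835.14) ≈ 58.44 dB

58.4 dB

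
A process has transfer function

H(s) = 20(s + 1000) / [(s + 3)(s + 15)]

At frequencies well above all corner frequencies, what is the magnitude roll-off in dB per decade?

Each pole contributes −20 dB/decade at high frequency; each zero contributes +20 dB/decade.
Net: 1 zero(s) − 2 pole(s) → -20 dB/decade.

-20 dB/decade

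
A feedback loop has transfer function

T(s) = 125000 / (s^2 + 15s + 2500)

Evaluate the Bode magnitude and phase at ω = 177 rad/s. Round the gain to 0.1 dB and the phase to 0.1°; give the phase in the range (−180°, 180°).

At s = jω = j177:
quadratic: (j177)² + 15·j177 + 2500 = -28829 + j2655 → |·| ≈ 28951, ∠ ≈ 174.74°
|T| = 125000 / 28951 ≈ 4.3176
Gain = 20 log₁₀(4.3176) ≈ 12.70 dB
∠T = 0.00° − 174.74° = -174.74°

12.7 dB, -174.7°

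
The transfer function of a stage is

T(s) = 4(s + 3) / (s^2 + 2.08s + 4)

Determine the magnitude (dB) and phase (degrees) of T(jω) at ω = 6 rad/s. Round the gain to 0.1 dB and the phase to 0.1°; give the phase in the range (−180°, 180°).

-2.1 dB, -95.3°

At s = jω = j6:
zero (s+3): 3 + j6 → |·| = √(3²+6²) = √45 ≈ 6.7082, ∠ = arctan(6/3) ≈ 63.43°
quadratic: (j6)² + 2.08·j6 + 4 = -32 + j12.48 → |·| ≈ 34.347, ∠ ≈ 158.69°
|T| = 4 · 6.7082 / 34.347 ≈ 0.78123
Gain = 20 log₁₀(0.78123) ≈ -2.14 dB
∠T = 63.43° − 158.69° = -95.26°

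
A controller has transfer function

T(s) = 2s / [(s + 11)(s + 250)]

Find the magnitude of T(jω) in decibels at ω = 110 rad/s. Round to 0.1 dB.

At s = jω = j110:
zero at origin: s = j110 → |·| = 110, ∠ = 90.00°
pole (s+11): 11 + j110 → |·| = √(11²+110²) = √12221 ≈ 110.55, ∠ = arctan(110/11) ≈ 84.29°
pole (s+250): 250 + j110 → |·| = √(250²+110²) = √74600 ≈ 273.13, ∠ = arctan(110/250) ≈ 23.75°
|T| = 2 · 110 / 30195 ≈ 0.007286
Gain = 20 log₁₀(0.007286) ≈ -42.75 dB

-42.8 dB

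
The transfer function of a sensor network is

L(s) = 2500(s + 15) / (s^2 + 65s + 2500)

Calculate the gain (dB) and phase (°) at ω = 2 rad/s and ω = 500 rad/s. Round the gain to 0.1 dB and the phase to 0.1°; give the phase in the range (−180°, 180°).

At s = jω = j2:
zero (s+15): 15 + j2 → |·| = √(15²+2²) = √229 ≈ 15.133, ∠ = arctan(2/15) ≈ 7.59°
quadratic: (j2)² + 65·j2 + 2500 = 2496 + j130 → |·| ≈ 2499.4, ∠ ≈ 2.98°
|L| = 2500 · 15.133 / 2499.4 ≈ 15.137
Gain = 20 log₁₀(15.137) ≈ 23.60 dB
∠L = 7.59° − 2.98° = 4.61°

At s = jω = j500:
zero (s+15): 15 + j500 → |·| = √(15²+500²) = √250225 ≈ 500.22, ∠ = arctan(500/15) ≈ 88.28°
quadratic: (j500)² + 65·j500 + 2500 = -247500 + j32500 → |·| ≈ 2.4962e+05, ∠ ≈ 172.52°
|L| = 2500 · 500.22 / 2.4962e+05 ≈ 5.0098
Gain = 20 log₁₀(5.0098) ≈ 14.00 dB
∠L = 88.28° − 172.52° = -84.24°

ω = 2: 23.6 dB, 4.6°; ω = 500: 14.0 dB, -84.2°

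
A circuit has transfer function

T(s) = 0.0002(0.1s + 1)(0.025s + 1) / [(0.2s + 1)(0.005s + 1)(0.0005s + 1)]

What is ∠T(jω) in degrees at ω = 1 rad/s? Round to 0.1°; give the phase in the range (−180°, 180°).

-4.5°

At ω = 1 rad/s:
zero (1 + j1·0.1) = 1 + j0.1 → |·| ≈ 1.005, ∠ ≈ 5.71°
zero (1 + j1·0.025) = 1 + j0.025 → |·| ≈ 1.0003, ∠ ≈ 1.43°
pole (1 + j1·0.2) = 1 + j0.2 → |·| ≈ 1.0198, ∠ ≈ 11.31°
pole (1 + j1·0.005) = 1 + j0.005 → |·| ≈ 1, ∠ ≈ 0.29°
pole (1 + j1·0.0005) = 1 + j0.0005 → |·| ≈ 1, ∠ ≈ 0.03°
∠T = (5.71° + 1.43°) − (11.31° + 0.29° + 0.03°) = -4.49°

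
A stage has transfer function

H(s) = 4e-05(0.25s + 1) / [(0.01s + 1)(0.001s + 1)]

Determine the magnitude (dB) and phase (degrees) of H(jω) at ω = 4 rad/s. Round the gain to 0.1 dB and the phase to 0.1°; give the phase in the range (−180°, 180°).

-85.0 dB, 42.5°

At ω = 4 rad/s:
zero (1 + j4·0.25) = 1 + j1 → |·| ≈ 1.4142, ∠ ≈ 45.00°
pole (1 + j4·0.01) = 1 + j0.04 → |·| ≈ 1.0008, ∠ ≈ 2.29°
pole (1 + j4·0.001) = 1 + j0.004 → |·| ≈ 1, ∠ ≈ 0.23°
|H| = 4e-05 · 1.4142 / (1.0008 · 1) ≈ 5.6523e-05
Gain = 20 log₁₀(5.6523e-05) ≈ -84.96 dB
∠H = (45.00°) − (2.29° + 0.23°) = 42.48°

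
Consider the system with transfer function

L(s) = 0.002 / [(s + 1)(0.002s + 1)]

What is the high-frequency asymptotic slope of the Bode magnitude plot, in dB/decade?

-40 dB/decade

Each pole contributes −20 dB/decade at high frequency; each zero contributes +20 dB/decade.
Net: 0 zero(s) − 2 pole(s) → -40 dB/decade.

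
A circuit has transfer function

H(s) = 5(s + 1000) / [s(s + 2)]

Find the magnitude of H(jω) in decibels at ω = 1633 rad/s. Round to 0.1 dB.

At s = jω = j1633:
zero (s+1000): 1000 + j1633 → |·| = √(1000²+1633²) = √3666689 ≈ 1914.9, ∠ = arctan(1633/1000) ≈ 58.52°
pole (s+2): 2 + j1633 → |·| = √(2²+1633²) = √2666693 ≈ 1633, ∠ = arctan(1633/2) ≈ 89.93°
pole at origin: |s| = 1633, ∠ = 90.00° (in denominator)
|H| = 5 · 1914.9 / 2.6667e+06 ≈ 0.0035904
Gain = 20 log₁₀(0.0035904) ≈ -48.90 dB

-48.9 dB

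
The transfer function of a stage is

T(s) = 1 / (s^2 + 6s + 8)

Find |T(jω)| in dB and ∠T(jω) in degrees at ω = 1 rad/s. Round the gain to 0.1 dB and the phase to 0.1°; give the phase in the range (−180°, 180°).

Substitute s = j1:
Numerator: 1 = 1 + j0
Denominator: (j1)^2 + 6(j1) + 8 = 7 + j6
|N| = √(1² + 0²) ≈ 1, ∠N ≈ 0.00°
|D| = √(7² + 6²) ≈ 9.2195, ∠D ≈ 40.60°
|T| = 1 / 9.2195 ≈ 0.10847
Gain = 20 log₁₀(0.10847) ≈ -19.29 dB
∠T = 0.00° − 40.60° = -40.60°

-19.3 dB, -40.6°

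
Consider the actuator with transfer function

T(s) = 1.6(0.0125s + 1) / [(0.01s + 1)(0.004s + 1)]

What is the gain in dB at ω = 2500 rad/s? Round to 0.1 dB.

-14.0 dB

At ω = 2500 rad/s:
zero (1 + j2500·0.0125) = 1 + j31.25 → |·| ≈ 31.266, ∠ ≈ 88.17°
pole (1 + j2500·0.01) = 1 + j25 → |·| ≈ 25.02, ∠ ≈ 87.71°
pole (1 + j2500·0.004) = 1 + j10 → |·| ≈ 10.05, ∠ ≈ 84.29°
|T| = 1.6 · 31.266 / (25.02 · 10.05) ≈ 0.19895
Gain = 20 log₁₀(0.19895) ≈ -14.03 dB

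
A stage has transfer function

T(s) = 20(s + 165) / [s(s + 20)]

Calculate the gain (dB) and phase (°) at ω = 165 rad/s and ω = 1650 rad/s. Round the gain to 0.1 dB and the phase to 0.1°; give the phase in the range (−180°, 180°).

At s = jω = j165:
zero (s+165): 165 + j165 → |·| = √(165²+165²) = √54450 ≈ 233.35, ∠ = arctan(165/165) ≈ 45.00°
pole (s+20): 20 + j165 → |·| = √(20²+165²) = √27625 ≈ 166.21, ∠ = arctan(165/20) ≈ 83.09°
pole at origin: |s| = 165, ∠ = 90.00° (in denominator)
|T| = 20 · 233.35 / 27425 ≈ 0.17017
Gain = 20 log₁₀(0.17017) ≈ -15.38 dB
∠T = 45.00° − 173.09° = -128.09°

At s = jω = j1650:
zero (s+165): 165 + j1650 → |·| = √(165²+1650²) = √2749725 ≈ 1658.2, ∠ = arctan(1650/165) ≈ 84.29°
pole (s+20): 20 + j1650 → |·| = √(20²+1650²) = √2722900 ≈ 1650.1, ∠ = arctan(1650/20) ≈ 89.31°
pole at origin: |s| = 1650, ∠ = 90.00° (in denominator)
|T| = 20 · 1658.2 / 2.7227e+06 ≈ 0.012181
Gain = 20 log₁₀(0.012181) ≈ -38.29 dB
∠T = 84.29° − 179.31° = -95.02°

ω = 165: -15.4 dB, -128.1°; ω = 1650: -38.3 dB, -95.0°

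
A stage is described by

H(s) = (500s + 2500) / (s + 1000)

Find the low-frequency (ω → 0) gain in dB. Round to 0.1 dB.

H(0) = 2500 / 1000 = 2.5
20 log₁₀(2.5) ≈ 7.96 dB

8.0 dB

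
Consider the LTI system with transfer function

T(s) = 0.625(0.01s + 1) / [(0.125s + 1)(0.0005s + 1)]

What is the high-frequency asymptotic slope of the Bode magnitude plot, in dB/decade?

-20 dB/decade

Each pole contributes −20 dB/decade at high frequency; each zero contributes +20 dB/decade.
Net: 1 zero(s) − 2 pole(s) → -20 dB/decade.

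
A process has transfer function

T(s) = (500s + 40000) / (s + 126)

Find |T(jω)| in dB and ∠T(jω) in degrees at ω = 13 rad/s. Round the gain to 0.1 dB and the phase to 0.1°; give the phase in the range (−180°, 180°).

50.1 dB, 3.3°

Substitute s = j13:
Numerator: 500(j13) + 40000 = 40000 + j6500
Denominator: (j13) + 126 = 126 + j13
|N| = √(40000² + 6500²) ≈ 40525, ∠N ≈ 9.23°
|D| = √(126² + 13²) ≈ 126.67, ∠D ≈ 5.89°
|T| = 40525 / 126.67 ≈ 319.93
Gain = 20 log₁₀(319.93) ≈ 50.10 dB
∠T = 9.23° − 5.89° = 3.34°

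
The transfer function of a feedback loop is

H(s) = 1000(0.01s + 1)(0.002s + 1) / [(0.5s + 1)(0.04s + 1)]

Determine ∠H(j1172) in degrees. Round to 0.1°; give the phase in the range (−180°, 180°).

At ω = 1172 rad/s:
zero (1 + j1172·0.01) = 1 + j11.72 → |·| ≈ 11.763, ∠ ≈ 85.12°
zero (1 + j1172·0.002) = 1 + j2.344 → |·| ≈ 2.5484, ∠ ≈ 66.90°
pole (1 + j1172·0.5) = 1 + j586 → |·| ≈ 586, ∠ ≈ 89.90°
pole (1 + j1172·0.04) = 1 + j46.88 → |·| ≈ 46.891, ∠ ≈ 88.78°
∠H = (85.12° + 66.90°) − (89.90° + 88.78°) = -26.66°

-26.7°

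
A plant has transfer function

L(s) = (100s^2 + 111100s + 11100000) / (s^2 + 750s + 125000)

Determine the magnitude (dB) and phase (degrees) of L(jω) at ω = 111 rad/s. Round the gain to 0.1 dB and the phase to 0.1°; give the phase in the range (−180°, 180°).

41.0 dB, 14.9°

Substitute s = j111:
Numerator: 100(j111)^2 + 111100(j111) + 11100000 = 9867900 + j12332100
Denominator: (j111)^2 + 750(j111) + 125000 = 112679 + j83250
|N| = √(9867900² + 12332100²) ≈ 1.5794e+07, ∠N ≈ 51.33°
|D| = √(112679² + 83250²) ≈ 1.401e+05, ∠D ≈ 36.46°
|L| = 1.5794e+07 / 1.401e+05 ≈ 112.73
Gain = 20 log₁₀(112.73) ≈ 41.04 dB
∠L = 51.33° − 36.46° = 14.87°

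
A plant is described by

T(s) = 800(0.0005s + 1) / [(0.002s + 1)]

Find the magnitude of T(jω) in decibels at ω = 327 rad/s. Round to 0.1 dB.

56.6 dB

At ω = 327 rad/s:
zero (1 + j327·0.0005) = 1 + j0.1635 → |·| ≈ 1.0133, ∠ ≈ 9.29°
pole (1 + j327·0.002) = 1 + j0.654 → |·| ≈ 1.1949, ∠ ≈ 33.18°
|T| = 800 · 1.0133 / (1.1949) ≈ 678.42
Gain = 20 log₁₀(678.42) ≈ 56.63 dB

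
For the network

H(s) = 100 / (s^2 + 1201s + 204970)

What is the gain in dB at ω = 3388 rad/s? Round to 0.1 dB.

Substitute s = j3388:
Numerator: 100 = 100 + j0
Denominator: (j3388)^2 + 1201(j3388) + 204970 = -11273574 + j4068988
|N| = √(100² + 0²) ≈ 100, ∠N ≈ 0.00°
|D| = √(11273574² + 4068988²) ≈ 1.1985e+07, ∠D ≈ 160.15°
|H| = 100 / 1.1985e+07 ≈ 8.3438e-06
Gain = 20 log₁₀(8.3438e-06) ≈ -101.57 dB

-101.6 dB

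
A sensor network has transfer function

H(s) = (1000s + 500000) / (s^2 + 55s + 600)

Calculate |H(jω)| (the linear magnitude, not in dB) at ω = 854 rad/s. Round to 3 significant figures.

Substitute s = j854:
Numerator: 1000(j854) + 500000 = 500000 + j854000
Denominator: (j854)^2 + 55(j854) + 600 = -728716 + j46970
|N| = √(500000² + 854000²) ≈ 9.896e+05, ∠N ≈ 59.65°
|D| = √(728716² + 46970²) ≈ 7.3023e+05, ∠D ≈ 176.31°
|H| = 9.896e+05 / 7.3023e+05 ≈ 1.3552

1.36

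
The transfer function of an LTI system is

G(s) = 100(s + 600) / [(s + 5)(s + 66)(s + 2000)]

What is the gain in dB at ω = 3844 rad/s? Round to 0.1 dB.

-104.3 dB

At s = jω = j3844:
zero (s+600): 600 + j3844 → |·| = √(600²+3844²) = √15136336 ≈ 3890.5, ∠ = arctan(3844/600) ≈ 81.13°
pole (s+5): 5 + j3844 → |·| = √(5²+3844²) = √14776361 ≈ 3844, ∠ = arctan(3844/5) ≈ 89.93°
pole (s+66): 66 + j3844 → |·| = √(66²+3844²) = √14780692 ≈ 3844.6, ∠ = arctan(3844/66) ≈ 89.02°
pole (s+2000): 2000 + j3844 → |·| = √(2000²+3844²) = √18776336 ≈ 4333.2, ∠ = arctan(3844/2000) ≈ 62.51°
|G| = 100 · 3890.5 / 6.4039e+10 ≈ 6.0752e-06
Gain = 20 log₁₀(6.0752e-06) ≈ -104.33 dB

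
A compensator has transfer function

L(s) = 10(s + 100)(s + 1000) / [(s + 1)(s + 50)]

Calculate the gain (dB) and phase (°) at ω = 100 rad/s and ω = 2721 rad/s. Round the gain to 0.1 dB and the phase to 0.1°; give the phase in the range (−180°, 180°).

At s = jω = j100:
zero (s+100): 100 + j100 → |·| = √(100²+100²) = √20000 ≈ 141.42, ∠ = arctan(100/100) ≈ 45.00°
zero (s+1000): 1000 + j100 → |·| = √(1000²+100²) = √1010000 ≈ 1005, ∠ = arctan(100/1000) ≈ 5.71°
pole (s+1): 1 + j100 → |·| = √(1²+100²) = √10001 ≈ 100, ∠ = arctan(100/1) ≈ 89.43°
pole (s+50): 50 + j100 → |·| = √(50²+100²) = √12500 ≈ 111.8, ∠ = arctan(100/50) ≈ 63.43°
|L| = 10 · 1.4213e+05 / 11180 ≈ 127.13
Gain = 20 log₁₀(127.13) ≈ 42.08 dB
∠L = 50.71° − 152.86° = -102.15°

At s = jω = j2721:
zero (s+100): 100 + j2721 → |·| = √(100²+2721²) = √7413841 ≈ 2722.8, ∠ = arctan(2721/100) ≈ 87.90°
zero (s+1000): 1000 + j2721 → |·| = √(1000²+2721²) = √8403841 ≈ 2898.9, ∠ = arctan(2721/1000) ≈ 69.82°
pole (s+1): 1 + j2721 → |·| = √(1²+2721²) = √7403842 ≈ 2721, ∠ = arctan(2721/1) ≈ 89.98°
pole (s+50): 50 + j2721 → |·| = √(50²+2721²) = √7406341 ≈ 2721.5, ∠ = arctan(2721/50) ≈ 88.95°
|L| = 10 · 7.8931e+06 / 7.4052e+06 ≈ 10.659
Gain = 20 log₁₀(10.659) ≈ 20.55 dB
∠L = 157.72° − 178.93° = -21.21°

ω = 100: 42.1 dB, -102.2°; ω = 2721: 20.6 dB, -21.2°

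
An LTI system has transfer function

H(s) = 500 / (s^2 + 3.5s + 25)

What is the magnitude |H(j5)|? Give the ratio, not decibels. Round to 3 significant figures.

At s = jω = j5:
quadratic: (j5)² + 3.5·j5 + 25 = 0 + j17.5 → |·| ≈ 17.5, ∠ ≈ 90.00°
|H| = 500 / 17.5 ≈ 28.571

28.6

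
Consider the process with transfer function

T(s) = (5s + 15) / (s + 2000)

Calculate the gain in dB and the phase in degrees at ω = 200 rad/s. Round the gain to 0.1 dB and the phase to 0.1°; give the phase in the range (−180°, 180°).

Substitute s = j200:
Numerator: 5(j200) + 15 = 15 + j1000
Denominator: (j200) + 2000 = 2000 + j200
|N| = √(15² + 1000²) ≈ 1000.1, ∠N ≈ 89.14°
|D| = √(2000² + 200²) ≈ 2010, ∠D ≈ 5.71°
|T| = 1000.1 / 2010 ≈ 0.49756
Gain = 20 log₁₀(0.49756) ≈ -6.06 dB
∠T = 89.14° − 5.71° = 83.43°

-6.1 dB, 83.4°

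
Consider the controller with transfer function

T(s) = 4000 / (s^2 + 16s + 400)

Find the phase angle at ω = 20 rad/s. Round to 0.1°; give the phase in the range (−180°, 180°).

-90.0°

At s = jω = j20:
quadratic: (j20)² + 16·j20 + 400 = 0 + j320 → |·| ≈ 320, ∠ ≈ 90.00°
∠T = 0.00° − 90.00° = -90.00°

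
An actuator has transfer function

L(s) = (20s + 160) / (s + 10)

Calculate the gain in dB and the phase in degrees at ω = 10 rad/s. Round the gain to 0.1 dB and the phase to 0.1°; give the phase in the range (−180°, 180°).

Substitute s = j10:
Numerator: 20(j10) + 160 = 160 + j200
Denominator: (j10) + 10 = 10 + j10
|N| = √(160² + 200²) ≈ 256.12, ∠N ≈ 51.34°
|D| = √(10² + 10²) ≈ 14.142, ∠D ≈ 45.00°
|L| = 256.12 / 14.142 ≈ 18.111
Gain = 20 log₁₀(18.111) ≈ 25.16 dB
∠L = 51.34° − 45.00° = 6.34°

25.2 dB, 6.3°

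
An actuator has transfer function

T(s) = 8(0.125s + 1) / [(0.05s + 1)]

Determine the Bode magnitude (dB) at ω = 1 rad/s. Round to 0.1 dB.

18.1 dB

At ω = 1 rad/s:
zero (1 + j1·0.125) = 1 + j0.125 → |·| ≈ 1.0078, ∠ ≈ 7.13°
pole (1 + j1·0.05) = 1 + j0.05 → |·| ≈ 1.0012, ∠ ≈ 2.86°
|T| = 8 · 1.0078 / (1.0012) ≈ 8.0527
Gain = 20 log₁₀(8.0527) ≈ 18.12 dB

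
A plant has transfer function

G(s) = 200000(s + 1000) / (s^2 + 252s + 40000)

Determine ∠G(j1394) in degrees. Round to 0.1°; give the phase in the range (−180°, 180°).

-115.2°

At s = jω = j1394:
zero (s+1000): 1000 + j1394 → |·| = √(1000²+1394²) = √2943236 ≈ 1715.6, ∠ = arctan(1394/1000) ≈ 54.35°
quadratic: (j1394)² + 252·j1394 + 40000 = -1903236 + j351288 → |·| ≈ 1.9354e+06, ∠ ≈ 169.54°
∠G = 54.35° − 169.54° = -115.19°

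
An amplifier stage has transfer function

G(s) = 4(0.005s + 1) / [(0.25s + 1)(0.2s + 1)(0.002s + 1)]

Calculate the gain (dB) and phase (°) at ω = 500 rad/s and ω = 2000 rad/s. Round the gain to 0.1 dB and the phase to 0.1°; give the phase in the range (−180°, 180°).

ω = 500: -64.3 dB, -155.8°; ω = 2000: -86.2 dB, -171.4°

At ω = 500 rad/s:
zero (1 + j500·0.005) = 1 + j2.5 → |·| ≈ 2.6926, ∠ ≈ 68.20°
pole (1 + j500·0.25) = 1 + j125 → |·| ≈ 125, ∠ ≈ 89.54°
pole (1 + j500·0.2) = 1 + j100 → |·| ≈ 100, ∠ ≈ 89.43°
pole (1 + j500·0.002) = 1 + j1 → |·| ≈ 1.4142, ∠ ≈ 45.00°
|G| = 4 · 2.6926 / (125 · 100 · 1.4142) ≈ 0.00060927
Gain = 20 log₁₀(0.00060927) ≈ -64.30 dB
∠G = (68.20°) − (89.54° + 89.43° + 45.00°) = -155.77°

At ω = 2000 rad/s:
zero (1 + j2000·0.005) = 1 + j10 → |·| ≈ 10.05, ∠ ≈ 84.29°
pole (1 + j2000·0.25) = 1 + j500 → |·| ≈ 500, ∠ ≈ 89.89°
pole (1 + j2000·0.2) = 1 + j400 → |·| ≈ 400, ∠ ≈ 89.86°
pole (1 + j2000·0.002) = 1 + j4 → |·| ≈ 4.1231, ∠ ≈ 75.96°
|G| = 4 · 10.05 / (500 · 400 · 4.1231) ≈ 4.875e-05
Gain = 20 log₁₀(4.875e-05) ≈ -86.24 dB
∠G = (84.29°) − (89.89° + 89.86° + 75.96°) = -171.42°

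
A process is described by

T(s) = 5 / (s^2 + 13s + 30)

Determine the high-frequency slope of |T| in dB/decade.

-40 dB/decade

Each pole contributes −20 dB/decade at high frequency; each zero contributes +20 dB/decade.
Net: 0 zero(s) − 2 pole(s) → -40 dB/decade.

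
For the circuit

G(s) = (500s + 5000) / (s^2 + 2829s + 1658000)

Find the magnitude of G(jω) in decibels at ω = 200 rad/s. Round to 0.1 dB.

-24.7 dB

Substitute s = j200:
Numerator: 500(j200) + 5000 = 5000 + j100000
Denominator: (j200)^2 + 2829(j200) + 1658000 = 1618000 + j565800
|N| = √(5000² + 100000²) ≈ 1.0012e+05, ∠N ≈ 87.14°
|D| = √(1618000² + 565800²) ≈ 1.7141e+06, ∠D ≈ 19.27°
|G| = 1.0012e+05 / 1.7141e+06 ≈ 0.05841
Gain = 20 log₁₀(0.05841) ≈ -24.67 dB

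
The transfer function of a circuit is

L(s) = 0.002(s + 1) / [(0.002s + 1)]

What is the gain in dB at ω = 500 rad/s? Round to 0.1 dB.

At ω = 500 rad/s:
zero (1 + j500·1) = 1 + j500 → |·| ≈ 500, ∠ ≈ 89.89°
pole (1 + j500·0.002) = 1 + j1 → |·| ≈ 1.4142, ∠ ≈ 45.00°
|L| = 0.002 · 500 / (1.4142) ≈ 0.70711
Gain = 20 log₁₀(0.70711) ≈ -3.01 dB

-3.0 dB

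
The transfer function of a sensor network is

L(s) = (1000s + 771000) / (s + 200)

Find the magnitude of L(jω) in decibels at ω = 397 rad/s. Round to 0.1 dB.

65.8 dB

Substitute s = j397:
Numerator: 1000(j397) + 771000 = 771000 + j397000
Denominator: (j397) + 200 = 200 + j397
|N| = √(771000² + 397000²) ≈ 8.6721e+05, ∠N ≈ 27.24°
|D| = √(200² + 397²) ≈ 444.53, ∠D ≈ 63.26°
|L| = 8.6721e+05 / 444.53 ≈ 1950.8
Gain = 20 log₁₀(1950.8) ≈ 65.80 dB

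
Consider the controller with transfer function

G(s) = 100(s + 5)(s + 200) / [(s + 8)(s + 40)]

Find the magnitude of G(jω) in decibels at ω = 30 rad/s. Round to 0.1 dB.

52.0 dB

At s = jω = j30:
zero (s+5): 5 + j30 → |·| = √(5²+30²) = √925 ≈ 30.414, ∠ = arctan(30/5) ≈ 80.54°
zero (s+200): 200 + j30 → |·| = √(200²+30²) = √40900 ≈ 202.24, ∠ = arctan(30/200) ≈ 8.53°
pole (s+8): 8 + j30 → |·| = √(8²+30²) = √964 ≈ 31.048, ∠ = arctan(30/8) ≈ 75.07°
pole (s+40): 40 + j30 → |·| = √(40²+30²) = √2500 ≈ 50, ∠ = arctan(30/40) ≈ 36.87°
|G| = 100 · 6150.9 / 1552.4 ≈ 396.22
Gain = 20 log₁₀(396.22) ≈ 51.96 dB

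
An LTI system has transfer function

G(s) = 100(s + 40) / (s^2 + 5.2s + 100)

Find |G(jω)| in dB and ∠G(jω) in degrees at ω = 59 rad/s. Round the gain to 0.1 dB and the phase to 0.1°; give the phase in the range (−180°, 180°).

At s = jω = j59:
zero (s+40): 40 + j59 → |·| = √(40²+59²) = √5081 ≈ 71.281, ∠ = arctan(59/40) ≈ 55.86°
quadratic: (j59)² + 5.2·j59 + 100 = -3381 + j306.8 → |·| ≈ 3394.9, ∠ ≈ 174.82°
|G| = 100 · 71.281 / 3394.9 ≈ 2.0996
Gain = 20 log₁₀(2.0996) ≈ 6.44 dB
∠G = 55.86° − 174.82° = -118.96°

6.4 dB, -119.0°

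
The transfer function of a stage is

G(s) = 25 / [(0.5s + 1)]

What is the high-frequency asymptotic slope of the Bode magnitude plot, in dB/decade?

Each pole contributes −20 dB/decade at high frequency; each zero contributes +20 dB/decade.
Net: 0 zero(s) − 1 pole(s) → -20 dB/decade.

-20 dB/decade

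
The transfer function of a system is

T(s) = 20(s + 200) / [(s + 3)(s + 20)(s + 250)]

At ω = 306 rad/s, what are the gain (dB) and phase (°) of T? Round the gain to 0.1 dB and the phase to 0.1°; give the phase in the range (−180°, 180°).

At s = jω = j306:
zero (s+200): 200 + j306 → |·| = √(200²+306²) = √133636 ≈ 365.56, ∠ = arctan(306/200) ≈ 56.83°
pole (s+3): 3 + j306 → |·| = √(3²+306²) = √93645 ≈ 306.01, ∠ = arctan(306/3) ≈ 89.44°
pole (s+20): 20 + j306 → |·| = √(20²+306²) = √94036 ≈ 306.65, ∠ = arctan(306/20) ≈ 86.26°
pole (s+250): 250 + j306 → |·| = √(250²+306²) = √156136 ≈ 395.14, ∠ = arctan(306/250) ≈ 50.75°
|T| = 20 · 365.56 / 3.7079e+07 ≈ 0.00019718
Gain = 20 log₁₀(0.00019718) ≈ -74.10 dB
∠T = 56.83° − 226.45° = -169.62°

-74.1 dB, -169.6°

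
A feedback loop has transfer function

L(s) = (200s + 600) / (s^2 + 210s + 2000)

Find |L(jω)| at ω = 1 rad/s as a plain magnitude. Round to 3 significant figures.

0.315

Substitute s = j1:
Numerator: 200(j1) + 600 = 600 + j200
Denominator: (j1)^2 + 210(j1) + 2000 = 1999 + j210
|N| = √(600² + 200²) ≈ 632.46, ∠N ≈ 18.43°
|D| = √(1999² + 210²) ≈ 2010, ∠D ≈ 6.00°
|L| = 632.46 / 2010 ≈ 0.31466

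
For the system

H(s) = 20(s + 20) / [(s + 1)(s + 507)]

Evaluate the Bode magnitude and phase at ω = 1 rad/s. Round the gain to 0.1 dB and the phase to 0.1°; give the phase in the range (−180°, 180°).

At s = jω = j1:
zero (s+20): 20 + j1 → |·| = √(20²+1²) = √401 ≈ 20.025, ∠ = arctan(1/20) ≈ 2.86°
pole (s+1): 1 + j1 → |·| = √(1²+1²) = √2 ≈ 1.4142, ∠ = arctan(1/1) ≈ 45.00°
pole (s+507): 507 + j1 → |·| = √(507²+1²) = √257050 ≈ 507, ∠ = arctan(1/507) ≈ 0.11°
|H| = 20 · 20.025 / 717 ≈ 0.55858
Gain = 20 log₁₀(0.55858) ≈ -5.06 dB
∠H = 2.86° − 45.11° = -42.25°

-5.1 dB, -42.3°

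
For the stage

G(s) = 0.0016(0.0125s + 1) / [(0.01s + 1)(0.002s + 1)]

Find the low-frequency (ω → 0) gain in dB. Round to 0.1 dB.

-55.9 dB

G(0) = 0.0016 · 1 / 1 = 0.0016
20 log₁₀(0.0016) ≈ -55.92 dB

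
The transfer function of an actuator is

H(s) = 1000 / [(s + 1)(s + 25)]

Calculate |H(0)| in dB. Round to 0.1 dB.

32.0 dB

H(0) = 1000 / (1·25) = 40
20 log₁₀(40) ≈ 32.04 dB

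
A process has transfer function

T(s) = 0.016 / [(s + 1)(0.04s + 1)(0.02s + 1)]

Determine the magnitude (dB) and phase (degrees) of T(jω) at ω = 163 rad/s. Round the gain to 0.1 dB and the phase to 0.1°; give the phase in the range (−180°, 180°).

At ω = 163 rad/s:
pole (1 + j163·1) = 1 + j163 → |·| ≈ 163, ∠ ≈ 89.65°
pole (1 + j163·0.04) = 1 + j6.52 → |·| ≈ 6.5962, ∠ ≈ 81.28°
pole (1 + j163·0.02) = 1 + j3.26 → |·| ≈ 3.4099, ∠ ≈ 72.95°
|T| = 0.016 · 1 / (163 · 6.5962 · 3.4099) ≈ 4.3641e-06
Gain = 20 log₁₀(4.3641e-06) ≈ -107.20 dB
∠T = (0°) − (89.65° + 81.28° + 72.95°) = -243.88° ≡ 116.12° (principal value)

-107.2 dB, 116.1°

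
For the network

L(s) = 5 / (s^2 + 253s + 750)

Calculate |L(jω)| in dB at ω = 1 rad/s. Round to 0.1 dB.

Substitute s = j1:
Numerator: 5 = 5 + j0
Denominator: (j1)^2 + 253(j1) + 750 = 749 + j253
|N| = √(5² + 0²) ≈ 5, ∠N ≈ 0.00°
|D| = √(749² + 253²) ≈ 790.58, ∠D ≈ 18.66°
|L| = 5 / 790.58 ≈ 0.0063245
Gain = 20 log₁₀(0.0063245) ≈ -43.98 dB

-44.0 dB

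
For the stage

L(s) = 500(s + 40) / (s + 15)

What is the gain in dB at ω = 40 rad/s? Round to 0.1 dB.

At s = jω = j40:
zero (s+40): 40 + j40 → |·| = √(40²+40²) = √3200 ≈ 56.569, ∠ = arctan(40/40) ≈ 45.00°
pole (s+15): 15 + j40 → |·| = √(15²+40²) = √1825 ≈ 42.72, ∠ = arctan(40/15) ≈ 69.44°
|L| = 500 · 56.569 / 42.72 ≈ 662.09
Gain = 20 log₁₀(662.09) ≈ 56.42 dB

56.4 dB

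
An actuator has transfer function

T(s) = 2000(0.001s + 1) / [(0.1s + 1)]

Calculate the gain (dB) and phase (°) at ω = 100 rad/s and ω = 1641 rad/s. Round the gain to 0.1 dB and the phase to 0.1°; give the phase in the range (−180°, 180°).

At ω = 100 rad/s:
zero (1 + j100·0.001) = 1 + j0.1 → |·| ≈ 1.005, ∠ ≈ 5.71°
pole (1 + j100·0.1) = 1 + j10 → |·| ≈ 10.05, ∠ ≈ 84.29°
|T| = 2000 · 1.005 / (10.05) ≈ 200
Gain = 20 log₁₀(200) ≈ 46.02 dB
∠T = (5.71°) − (84.29°) = -78.58°

At ω = 1641 rad/s:
zero (1 + j1641·0.001) = 1 + j1.641 → |·| ≈ 1.9217, ∠ ≈ 58.64°
pole (1 + j1641·0.1) = 1 + j164.1 → |·| ≈ 164.1, ∠ ≈ 89.65°
|T| = 2000 · 1.9217 / (164.1) ≈ 23.421
Gain = 20 log₁₀(23.421) ≈ 27.39 dB
∠T = (58.64°) − (89.65°) = -31.01°

ω = 100: 46.0 dB, -78.6°; ω = 1641: 27.4 dB, -31.0°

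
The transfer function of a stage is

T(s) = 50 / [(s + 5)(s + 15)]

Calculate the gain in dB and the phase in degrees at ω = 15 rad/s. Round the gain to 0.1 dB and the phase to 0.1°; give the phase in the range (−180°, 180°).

-16.5 dB, -116.6°

At s = jω = j15:
pole (s+5): 5 + j15 → |·| = √(5²+15²) = √250 ≈ 15.811, ∠ = arctan(15/5) ≈ 71.57°
pole (s+15): 15 + j15 → |·| = √(15²+15²) = √450 ≈ 21.213, ∠ = arctan(15/15) ≈ 45.00°
|T| = 50 / 335.4 ≈ 0.14908
Gain = 20 log₁₀(0.14908) ≈ -16.53 dB
∠T = 0.00° − 116.57° = -116.57°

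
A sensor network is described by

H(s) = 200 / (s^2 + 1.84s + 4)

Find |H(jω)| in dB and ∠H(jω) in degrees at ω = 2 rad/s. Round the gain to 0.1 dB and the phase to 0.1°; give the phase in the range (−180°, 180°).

At s = jω = j2:
quadratic: (j2)² + 1.84·j2 + 4 = 0 + j3.68 → |·| ≈ 3.68, ∠ ≈ 90.00°
|H| = 200 / 3.68 ≈ 54.348
Gain = 20 log₁₀(54.348) ≈ 34.70 dB
∠H = 0.00° − 90.00° = -90.00°

34.7 dB, -90.0°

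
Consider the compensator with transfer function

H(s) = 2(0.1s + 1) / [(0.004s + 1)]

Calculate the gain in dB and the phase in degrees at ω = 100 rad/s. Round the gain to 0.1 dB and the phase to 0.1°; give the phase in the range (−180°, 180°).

25.4 dB, 62.5°

At ω = 100 rad/s:
zero (1 + j100·0.1) = 1 + j10 → |·| ≈ 10.05, ∠ ≈ 84.29°
pole (1 + j100·0.004) = 1 + j0.4 → |·| ≈ 1.077, ∠ ≈ 21.80°
|H| = 2 · 10.05 / (1.077) ≈ 18.663
Gain = 20 log₁₀(18.663) ≈ 25.42 dB
∠H = (84.29°) − (21.80°) = 62.49°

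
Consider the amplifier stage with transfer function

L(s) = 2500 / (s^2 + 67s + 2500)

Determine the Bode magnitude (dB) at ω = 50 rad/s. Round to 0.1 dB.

-2.5 dB

At s = jω = j50:
quadratic: (j50)² + 67·j50 + 2500 = 0 + j3350 → |·| ≈ 3350, ∠ ≈ 90.00°
|L| = 2500 / 3350 ≈ 0.74627
Gain = 20 log₁₀(0.74627) ≈ -2.54 dB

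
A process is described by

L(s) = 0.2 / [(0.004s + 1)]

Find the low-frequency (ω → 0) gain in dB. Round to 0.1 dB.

L(0) = 0.2 · 1 / 1 = 0.2
20 log₁₀(0.2) ≈ -13.98 dB

-14.0 dB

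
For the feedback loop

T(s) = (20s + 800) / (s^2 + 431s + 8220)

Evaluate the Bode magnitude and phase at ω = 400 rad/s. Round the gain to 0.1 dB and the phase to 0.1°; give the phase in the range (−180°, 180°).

-29.1 dB, -47.1°

Substitute s = j400:
Numerator: 20(j400) + 800 = 800 + j8000
Denominator: (j400)^2 + 431(j400) + 8220 = -151780 + j172400
|N| = √(800² + 8000²) ≈ 8039.9, ∠N ≈ 84.29°
|D| = √(151780² + 172400²) ≈ 2.2969e+05, ∠D ≈ 131.36°
|T| = 8039.9 / 2.2969e+05 ≈ 0.035003
Gain = 20 log₁₀(0.035003) ≈ -29.12 dB
∠T = 84.29° − 131.36° = -47.07°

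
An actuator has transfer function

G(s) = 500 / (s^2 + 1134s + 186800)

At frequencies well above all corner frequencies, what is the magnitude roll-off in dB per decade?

-40 dB/decade

Each pole contributes −20 dB/decade at high frequency; each zero contributes +20 dB/decade.
Net: 0 zero(s) − 2 pole(s) → -40 dB/decade.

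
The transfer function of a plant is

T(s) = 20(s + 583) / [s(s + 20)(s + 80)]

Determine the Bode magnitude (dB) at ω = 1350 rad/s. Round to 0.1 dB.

At s = jω = j1350:
zero (s+583): 583 + j1350 → |·| = √(583²+1350²) = √2162389 ≈ 1470.5, ∠ = arctan(1350/583) ≈ 66.64°
pole (s+20): 20 + j1350 → |·| = √(20²+1350²) = √1822900 ≈ 1350.1, ∠ = arctan(1350/20) ≈ 89.15°
pole (s+80): 80 + j1350 → |·| = √(80²+1350²) = √1828900 ≈ 1352.4, ∠ = arctan(1350/80) ≈ 86.61°
pole at origin: |s| = 1350, ∠ = 90.00° (in denominator)
|T| = 20 · 1470.5 / 2.4649e+09 ≈ 1.1932e-05
Gain = 20 log₁₀(1.1932e-05) ≈ -98.47 dB

-98.5 dB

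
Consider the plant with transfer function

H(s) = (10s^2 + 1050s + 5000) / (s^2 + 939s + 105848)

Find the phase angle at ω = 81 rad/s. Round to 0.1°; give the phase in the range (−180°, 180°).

Substitute s = j81:
Numerator: 10(j81)^2 + 1050(j81) + 5000 = -60610 + j85050
Denominator: (j81)^2 + 939(j81) + 105848 = 99287 + j76059
|N| = √(60610² + 85050²) ≈ 1.0444e+05, ∠N ≈ 125.48°
|D| = √(99287² + 76059²) ≈ 1.2507e+05, ∠D ≈ 37.45°
∠H = 125.48° − 37.45° = 88.03°

88.0°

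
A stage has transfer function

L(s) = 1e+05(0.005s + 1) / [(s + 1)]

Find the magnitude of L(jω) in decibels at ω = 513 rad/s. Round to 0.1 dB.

At ω = 513 rad/s:
zero (1 + j513·0.005) = 1 + j2.565 → |·| ≈ 2.753, ∠ ≈ 68.70°
pole (1 + j513·1) = 1 + j513 → |·| ≈ 513, ∠ ≈ 89.89°
|L| = 1e+05 · 2.753 / (513) ≈ 536.65
Gain = 20 log₁₀(536.65) ≈ 54.59 dB

54.6 dB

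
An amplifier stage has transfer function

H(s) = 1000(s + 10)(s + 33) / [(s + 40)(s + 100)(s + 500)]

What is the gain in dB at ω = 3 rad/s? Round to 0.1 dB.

At s = jω = j3:
zero (s+10): 10 + j3 → |·| = √(10²+3²) = √109 ≈ 10.44, ∠ = arctan(3/10) ≈ 16.70°
zero (s+33): 33 + j3 → |·| = √(33²+3²) = √1098 ≈ 33.136, ∠ = arctan(3/33) ≈ 5.19°
pole (s+40): 40 + j3 → |·| = √(40²+3²) = √1609 ≈ 40.112, ∠ = arctan(3/40) ≈ 4.29°
pole (s+100): 100 + j3 → |·| = √(100²+3²) = √10009 ≈ 100.04, ∠ = arctan(3/100) ≈ 1.72°
pole (s+500): 500 + j3 → |·| = √(500²+3²) = √250009 ≈ 500.01, ∠ = arctan(3/500) ≈ 0.34°
|H| = 1000 · 345.94 / 2.0064e+06 ≈ 0.17242
Gain = 20 log₁₀(0.17242) ≈ -15.27 dB

-15.3 dB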